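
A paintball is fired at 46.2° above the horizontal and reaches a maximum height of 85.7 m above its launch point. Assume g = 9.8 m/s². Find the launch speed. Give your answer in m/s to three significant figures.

56.8 m/s

At the peak v_y = 0, so v_y0 = √(2gH) = √(2 × 9.80 × 85.7) = 40.98 m/s.
v_y0 = v₀ sin θ ⇒ v₀ = 40.98 / sin 46.2° = 56.78 m/s.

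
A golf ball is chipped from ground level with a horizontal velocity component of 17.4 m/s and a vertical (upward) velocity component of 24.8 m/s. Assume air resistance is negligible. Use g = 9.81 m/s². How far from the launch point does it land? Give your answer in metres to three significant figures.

Time aloft: T = 2 v_y0 / g = 2 × 24.80 / 9.81 = 5.056 s.
Range: R = vₓ T = 17.40 × 5.056 = 87.98 m.

88.0 m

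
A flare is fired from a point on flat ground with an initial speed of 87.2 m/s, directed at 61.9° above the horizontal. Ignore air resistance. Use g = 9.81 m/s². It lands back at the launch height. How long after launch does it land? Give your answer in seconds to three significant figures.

Resolve: vₓ = 87.20 cos 61.9° = 41.07 m/s and v_y0 = 87.20 sin 61.9° = 76.92 m/s.
It returns to y = 0 when t = 2 v_y0 / g = 2(76.92)/9.81 = 15.68 s.

15.7 s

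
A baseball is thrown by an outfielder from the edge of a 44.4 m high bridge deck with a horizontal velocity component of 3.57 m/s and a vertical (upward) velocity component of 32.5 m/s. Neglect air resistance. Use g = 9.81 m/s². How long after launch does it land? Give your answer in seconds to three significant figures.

With up positive and y = 0 at the ground: y(t) = 44.4 + (32.50) t − 4.905 t². Setting y = 0 and taking the positive root: t = [32.50 + √(32.50² + 2·9.81·44.4)] / 9.81 = (32.50 + 43.90) / 9.81 = 7.788 s.

7.79 s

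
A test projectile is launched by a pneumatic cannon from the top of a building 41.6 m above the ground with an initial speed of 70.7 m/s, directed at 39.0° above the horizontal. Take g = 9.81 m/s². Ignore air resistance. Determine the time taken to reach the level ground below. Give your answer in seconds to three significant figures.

9.93 s

Horizontal component vₓ = 70.70 cos 39.0° = 54.94 m/s; vertical v_y0 = 70.70 sin 39.0° = 44.49 m/s.
With up positive and y = 0 at the ground: y(t) = 41.6 + (44.49) t − 4.905 t². Setting y = 0 and taking the positive root: t = [44.49 + √(44.49² + 2·9.81·41.6)] / 9.81 = (44.49 + 52.88) / 9.81 = 9.925 s.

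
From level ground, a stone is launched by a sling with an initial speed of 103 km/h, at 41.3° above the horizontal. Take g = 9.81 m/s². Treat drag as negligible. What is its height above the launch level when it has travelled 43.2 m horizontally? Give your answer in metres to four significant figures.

Convert: 103 km/h = 103/3.6 = 28.61 m/s.
vₓ = 28.61 cos 41.3° = 21.49 m/s; v_y0 = 28.61 sin 41.3° = 18.88 m/s.
Time to reach x = 43.2 m: t = x/vₓ = 43.2/21.49 = 2.010 s.
Height: y = v_y0 t − ½ g t² = 18.88 × 2.010 − 4.905 × 2.010² = 37.95 − 19.81 = 18.14 m.

18.14 m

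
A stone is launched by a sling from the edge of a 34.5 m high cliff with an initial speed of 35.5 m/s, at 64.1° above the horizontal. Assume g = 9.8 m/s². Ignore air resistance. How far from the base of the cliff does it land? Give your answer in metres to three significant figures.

Resolve: vₓ = 35.50 cos 64.1° = 15.51 m/s and v_y0 = 35.50 sin 64.1° = 31.93 m/s.
Vertical motion (up positive, ground at y = 0): 4.900 t² − (31.93) t − 34.5 = 0, so t = (31.93 + √(31.93² + 2·9.80·34.5)) / 9.80 = (31.93 + 41.18) / 9.80 = 7.461 s.
Horizontal distance: R = vₓ t = 15.51 × 7.461 = 115.7 m.

116 m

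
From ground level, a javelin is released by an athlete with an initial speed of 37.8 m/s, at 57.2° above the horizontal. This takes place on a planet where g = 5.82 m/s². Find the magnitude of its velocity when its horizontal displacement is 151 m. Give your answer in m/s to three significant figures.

23.3 m/s

Horizontal component vₓ = 37.80 cos 57.2° = 20.48 m/s; vertical v_y0 = 37.80 sin 57.2° = 31.77 m/s.
At x = 151 m, t = x/vₓ = 151/20.48 = 7.374 s.
Vertical velocity there: v_y = v_y0 − g t = 31.77 − 5.82 × 7.374 = −11.14 m/s.
Speed: √(vₓ² + v_y²) = √(20.48² + 11.14²) = 23.31 m/s.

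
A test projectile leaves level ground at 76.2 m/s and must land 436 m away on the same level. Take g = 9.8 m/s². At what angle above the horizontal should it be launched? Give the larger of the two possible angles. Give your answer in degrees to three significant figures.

From R = (v₀²/g) sin 2θ: sin 2θ = 9.80 × 436 / 5806.4 = 0.7359.
2θ = 47.38° or 180° − 47.38° = 132.6°, so θ = 23.69° or 66.31°.
The larger angle is 66.31°.

66.3°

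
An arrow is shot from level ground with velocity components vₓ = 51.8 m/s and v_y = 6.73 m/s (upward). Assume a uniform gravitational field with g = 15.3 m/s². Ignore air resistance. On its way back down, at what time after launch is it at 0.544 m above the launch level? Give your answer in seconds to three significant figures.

Height y(t) = 6.730 t − 7.650 t² = 0.544 gives 7.650 t² − 6.730 t + 0.544 = 0.
t = [6.730 ± √(6.730² − 2·15.3·0.544)] / 15.3 = (6.730 ± 5.352) / 15.3, so t = 0.09005 s or t = 0.7897 s.
The descending-branch root is 0.7897 s.

0.790 s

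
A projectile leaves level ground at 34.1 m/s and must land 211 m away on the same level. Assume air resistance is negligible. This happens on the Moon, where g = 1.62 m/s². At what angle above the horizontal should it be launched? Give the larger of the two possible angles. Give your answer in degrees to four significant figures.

81.45°

From R = (v₀²/g) sin 2θ: sin 2θ = 1.62 × 211 / 1162.8 = 0.2940.
2θ = 17.10° or 180° − 17.10° = 162.9°, so θ = 8.548° or 81.45°.
The larger angle is 81.45°.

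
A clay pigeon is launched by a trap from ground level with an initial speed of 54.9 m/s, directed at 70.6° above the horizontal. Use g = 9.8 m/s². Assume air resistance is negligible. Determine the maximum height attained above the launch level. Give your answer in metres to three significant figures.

137 m

Resolve: vₓ = 54.90 cos 70.6° = 18.24 m/s and v_y0 = 54.90 sin 70.6° = 51.78 m/s.
Maximum height: H = v_y0² / (2g) = 51.78² / (2 × 9.80) = 136.8 m.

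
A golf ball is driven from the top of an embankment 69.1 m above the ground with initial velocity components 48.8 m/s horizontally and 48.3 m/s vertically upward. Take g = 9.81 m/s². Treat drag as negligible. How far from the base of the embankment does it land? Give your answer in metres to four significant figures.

542.4 m

Vertical motion (up positive, ground at y = 0): 4.905 t² − (48.30) t − 69.1 = 0, so t = (48.30 + √(48.30² + 2·9.81·69.1)) / 9.81 = (48.30 + 60.73) / 9.81 = 11.11 s.
Horizontal distance: R = vₓ t = 48.80 × 11.11 = 542.4 m.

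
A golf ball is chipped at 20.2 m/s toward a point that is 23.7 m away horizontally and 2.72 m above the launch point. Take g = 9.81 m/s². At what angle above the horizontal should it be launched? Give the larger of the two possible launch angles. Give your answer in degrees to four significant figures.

71.85°

Trajectory: y = x tanθ − g x² (1 + tan²θ)/(2v₀²). With x = 23.7, y = 2.72, v₀ = 20.2, g = 9.81:
6.752 tan²θ − 23.7 tanθ + (9.472) = 0.
tanθ = [23.7 ± √(23.7² − 4 × 6.752 × (9.472))] / (2 × 6.752) = (23.7 ± 17.49) / 13.50, giving tanθ = 0.4599 or 3.050.
θ = 24.70° or 71.85°; the larger is 71.85°.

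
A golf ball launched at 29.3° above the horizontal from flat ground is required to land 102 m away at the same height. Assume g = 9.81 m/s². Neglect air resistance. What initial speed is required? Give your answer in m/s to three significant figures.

Level-ground range: R = v₀² sin(2θ)/g, so v₀ = √(gR / sin 2θ).
v₀ = √(9.81 × 102 / sin 58.60°) = √(1001 / 0.8536) = √1172.3 = 34.24 m/s.

34.2 m/s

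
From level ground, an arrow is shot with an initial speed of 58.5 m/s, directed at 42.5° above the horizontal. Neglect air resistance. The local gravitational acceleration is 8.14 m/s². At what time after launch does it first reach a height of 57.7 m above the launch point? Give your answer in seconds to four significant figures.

Resolve: vₓ = 58.50 cos 42.5° = 43.13 m/s and v_y0 = 58.50 sin 42.5° = 39.52 m/s.
Require v_y0 t − ½ g t² = 57.7, i.e. 4.070 t² − 39.52 t + 57.7 = 0.
Quadratic formula: t = (39.52 ± √622.63) / 8.14 = (39.52 ± 24.95) / 8.14 → t = 1.790 s or 7.921 s.
The first (ascending) time is 1.790 s.

1.790 s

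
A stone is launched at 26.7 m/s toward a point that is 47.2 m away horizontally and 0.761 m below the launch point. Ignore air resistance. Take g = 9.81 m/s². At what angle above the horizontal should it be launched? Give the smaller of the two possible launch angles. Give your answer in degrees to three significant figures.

Trajectory: y = x tanθ − g x² (1 + tan²θ)/(2v₀²). With x = 47.2, y = −0.761, v₀ = 26.7, g = 9.81:
15.33 tan²θ − 47.2 tanθ + (14.57) = 0.
tanθ = [47.2 ± √(47.2² − 4 × 15.33 × (14.57))] / (2 × 15.33) = (47.2 ± 36.53) / 30.66, giving tanθ = 0.3480 or 2.731.
θ = 19.19° or 69.89°; the smaller is 19.19°.

19.2°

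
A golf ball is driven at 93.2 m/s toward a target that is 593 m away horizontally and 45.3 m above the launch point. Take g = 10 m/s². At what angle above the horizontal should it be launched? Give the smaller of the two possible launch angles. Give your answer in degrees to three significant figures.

Trajectory: y = x tanθ − g x² (1 + tan²θ)/(2v₀²). With x = 593, y = 45.3, v₀ = 93.2, g = 10.0:
202.4 tan²θ − 593 tanθ + (247.7) = 0.
tanθ = [593 ± √(593² − 4 × 202.4 × (247.7))] / (2 × 202.4) = (593 ± 388.7) / 404.8, giving tanθ = 0.5047 or 2.425.
θ = 26.78° or 67.59°; the smaller is 26.78°.

26.8°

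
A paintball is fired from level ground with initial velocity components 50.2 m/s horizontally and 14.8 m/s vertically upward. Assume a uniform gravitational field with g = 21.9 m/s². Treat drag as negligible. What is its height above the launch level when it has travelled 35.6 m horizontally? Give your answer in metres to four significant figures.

4.989 m

At x = 35.6 m, t = x/vₓ = 35.6/50.20 = 0.7092 s.
Height: y = v_y0 t − ½ g t² = 14.80 × 0.7092 − 10.95 × 0.7092² = 10.50 − 5.507 = 4.989 m.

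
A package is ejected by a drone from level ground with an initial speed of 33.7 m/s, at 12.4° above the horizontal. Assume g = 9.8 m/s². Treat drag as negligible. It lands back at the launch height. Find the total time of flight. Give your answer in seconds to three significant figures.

vₓ = 33.70 cos 12.4° = 32.91 m/s; v_y0 = 33.70 sin 12.4° = 7.237 m/s.
It returns to y = 0 when t = 2 v_y0 / g = 2(7.237)/9.80 = 1.477 s.

1.48 s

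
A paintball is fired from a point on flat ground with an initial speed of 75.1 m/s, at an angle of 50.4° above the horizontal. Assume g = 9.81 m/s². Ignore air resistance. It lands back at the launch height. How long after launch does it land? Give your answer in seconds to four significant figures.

vₓ = 75.10 cos 50.4° = 47.87 m/s; v_y0 = 75.10 sin 50.4° = 57.87 m/s.
It returns to y = 0 when t = 2 v_y0 / g = 2(57.87)/9.81 = 11.80 s.

11.80 s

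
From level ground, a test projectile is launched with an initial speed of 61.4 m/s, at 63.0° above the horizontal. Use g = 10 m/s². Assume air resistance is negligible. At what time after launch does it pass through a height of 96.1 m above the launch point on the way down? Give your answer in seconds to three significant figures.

8.74 s

Horizontal component vₓ = 61.40 cos 63.0° = 27.88 m/s; vertical v_y0 = 61.40 sin 63.0° = 54.71 m/s.
Set y = v_y0 t − ½ g t² = 96.1: 5.000 t² − 54.71 t + 96.1 = 0.
Quadratic formula: t = (54.71 ± √1070.9) / 10.0 = (54.71 ± 32.73) / 10.0 → t = 2.198 s or 8.743 s.
The descending-branch root is 8.743 s.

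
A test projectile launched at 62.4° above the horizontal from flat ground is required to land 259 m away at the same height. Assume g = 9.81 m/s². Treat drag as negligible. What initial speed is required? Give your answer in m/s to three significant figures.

Level-ground range: R = v₀² sin(2θ)/g, so v₀ = √(gR / sin 2θ).
v₀ = √(9.81 × 259 / sin 124.8°) = √(2541 / 0.8211) = √3094.2 = 55.63 m/s.

55.6 m/s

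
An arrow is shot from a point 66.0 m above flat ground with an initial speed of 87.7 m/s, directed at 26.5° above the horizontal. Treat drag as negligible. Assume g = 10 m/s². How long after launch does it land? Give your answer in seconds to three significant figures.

9.25 s

Resolve: vₓ = 87.70 cos 26.5° = 78.49 m/s and v_y0 = 87.70 sin 26.5° = 39.13 m/s.
The projectile lands when y = 66.0 + (39.13) t − ½·10.0·t² = 0. Positive root: t = (39.13 + √(39.13² + 2·10.0·66.0)) / 10.0 = (39.13 + 53.40) / 10.0 = 9.253 s.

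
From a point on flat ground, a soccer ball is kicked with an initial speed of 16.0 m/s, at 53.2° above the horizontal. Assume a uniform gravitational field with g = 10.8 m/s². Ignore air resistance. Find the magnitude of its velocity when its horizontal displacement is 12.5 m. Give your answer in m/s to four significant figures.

9.669 m/s

vₓ = 16.00 cos 53.2° = 9.584 m/s; v_y0 = 16.00 sin 53.2° = 12.81 m/s.
At x = 12.5 m, t = x/vₓ = 12.5/9.584 = 1.304 s.
Vertical velocity there: v_y = v_y0 − g t = 12.81 − 10.8 × 1.304 = −1.274 m/s.
Speed: √(vₓ² + v_y²) = √(9.584² + 1.274²) = 9.669 m/s.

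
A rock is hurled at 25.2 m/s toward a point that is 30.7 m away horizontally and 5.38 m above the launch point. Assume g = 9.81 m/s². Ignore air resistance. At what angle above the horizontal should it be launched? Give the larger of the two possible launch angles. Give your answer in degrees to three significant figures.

75.1°

Trajectory: y = x tanθ − g x² (1 + tan²θ)/(2v₀²). With x = 30.7, y = 5.38, v₀ = 25.2, g = 9.81:
7.280 tan²θ − 30.7 tanθ + (12.66) = 0.
tanθ = [30.7 ± √(30.7² − 4 × 7.280 × (12.66))] / (2 × 7.280) = (30.7 ± 23.96) / 14.56, giving tanθ = 0.4633 or 3.754.
θ = 24.86° or 75.08°; the larger is 75.08°.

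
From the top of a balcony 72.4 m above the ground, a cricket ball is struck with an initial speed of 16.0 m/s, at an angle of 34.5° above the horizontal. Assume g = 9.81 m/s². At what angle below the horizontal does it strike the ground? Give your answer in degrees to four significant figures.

Components: vₓ = 16.00 cos 34.5° = 13.19 m/s, v_y0 = 16.00 sin 34.5° = 9.062 m/s.
With up positive and y = 0 at the ground: y(t) = 72.4 + (9.062) t − 4.905 t². Setting y = 0 and taking the positive root: t = [9.062 + √(9.062² + 2·9.81·72.4)] / 9.81 = (9.062 + 38.76) / 9.81 = 4.875 s.
At impact: v_y = v_y0 − g t = −38.76 m/s; vₓ = 13.19 m/s.
Angle below horizontal: arctan(|v_y|/vₓ) = arctan(38.76/13.19) = 71.21°.

71.21°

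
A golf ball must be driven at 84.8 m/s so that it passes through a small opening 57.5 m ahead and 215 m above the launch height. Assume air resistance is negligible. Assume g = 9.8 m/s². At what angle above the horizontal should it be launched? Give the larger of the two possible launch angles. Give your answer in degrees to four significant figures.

87.26°

Trajectory: y = x tanθ − g x² (1 + tan²θ)/(2v₀²). With x = 57.5, y = 215, v₀ = 84.8, g = 9.80:
2.253 tan²θ − 57.5 tanθ + (217.3) = 0.
tanθ = [57.5 ± √(57.5² − 4 × 2.253 × (217.3))] / (2 × 2.253) = (57.5 ± 36.72) / 4.506, giving tanθ = 4.612 or 20.91.
θ = 77.76° or 87.26°; the larger is 87.26°.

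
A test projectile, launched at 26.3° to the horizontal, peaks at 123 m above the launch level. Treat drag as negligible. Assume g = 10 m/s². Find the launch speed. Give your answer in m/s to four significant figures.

111.9 m/s

At the peak v_y = 0, so v_y0 = √(2gH) = √(2 × 10.0 × 123) = 49.60 m/s.
v_y0 = v₀ sin θ ⇒ v₀ = 49.60 / sin 26.3° = 111.9 m/s.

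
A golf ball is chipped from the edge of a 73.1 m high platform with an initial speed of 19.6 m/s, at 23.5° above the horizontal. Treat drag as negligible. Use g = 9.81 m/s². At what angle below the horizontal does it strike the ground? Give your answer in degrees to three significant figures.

65.1°

Components: vₓ = 19.60 cos 23.5° = 17.97 m/s, v_y0 = 19.60 sin 23.5° = 7.815 m/s.
With up positive and y = 0 at the ground: y(t) = 73.1 + (7.815) t − 4.905 t². Setting y = 0 and taking the positive root: t = [7.815 + √(7.815² + 2·9.81·73.1)] / 9.81 = (7.815 + 38.67) / 9.81 = 4.738 s.
At impact: v_y = v_y0 − g t = −38.67 m/s; vₓ = 17.97 m/s.
Angle below horizontal: arctan(|v_y|/vₓ) = arctan(38.67/17.97) = 65.07°.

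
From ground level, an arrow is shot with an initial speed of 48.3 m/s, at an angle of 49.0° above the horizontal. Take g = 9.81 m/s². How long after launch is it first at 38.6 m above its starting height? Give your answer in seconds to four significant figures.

1.279 s

Components: vₓ = 48.30 cos 49.0° = 31.69 m/s, v_y0 = 48.30 sin 49.0° = 36.45 m/s.
Set y = v_y0 t − ½ g t² = 38.6: 4.905 t² − 36.45 t + 38.6 = 0.
t = [36.45 ± √(36.45² − 2·9.81·38.6)] / 9.81 = (36.45 ± 23.91) / 9.81, so t = 1.279 s or t = 6.153 s.
The first (ascending) time is 1.279 s.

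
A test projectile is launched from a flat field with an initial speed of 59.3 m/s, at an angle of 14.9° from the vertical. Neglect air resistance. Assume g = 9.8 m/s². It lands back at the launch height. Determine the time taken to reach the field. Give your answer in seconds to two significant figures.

vₓ = 59.30 sin 14.9° = 15.25 m/s; v_y0 = 59.30 cos 14.9° = 57.31 m/s.
It returns to y = 0 when t = 2 v_y0 / g = 2(57.31)/9.80 = 11.70 s.

12 s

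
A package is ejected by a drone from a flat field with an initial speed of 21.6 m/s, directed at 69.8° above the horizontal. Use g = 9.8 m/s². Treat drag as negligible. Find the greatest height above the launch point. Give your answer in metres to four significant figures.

Horizontal component vₓ = 21.60 cos 69.8° = 7.458 m/s; vertical v_y0 = 21.60 sin 69.8° = 20.27 m/s.
Peak height H = v_y0² / (2g) = 410.93 / 19.60 = 20.97 m.

20.97 m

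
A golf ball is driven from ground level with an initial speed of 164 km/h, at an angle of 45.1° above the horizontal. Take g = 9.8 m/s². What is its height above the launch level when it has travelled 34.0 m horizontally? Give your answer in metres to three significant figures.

28.6 m

Convert: 164 km/h = 164/3.6 = 45.56 m/s.
vₓ = 45.56 cos 45.1° = 32.16 m/s; v_y0 = 45.56 sin 45.1° = 32.27 m/s.
x = vₓ t ⇒ t = 34.0/32.16 = 1.057 s.
Height: y = v_y0 t − ½ g t² = 32.27 × 1.057 − 4.900 × 1.057² = 34.12 − 5.478 = 28.64 m.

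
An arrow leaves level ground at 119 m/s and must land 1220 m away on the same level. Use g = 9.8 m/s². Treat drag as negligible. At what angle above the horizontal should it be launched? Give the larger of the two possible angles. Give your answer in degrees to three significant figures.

61.2°

Level-ground range R = v₀² sin(2θ)/g ⇒ sin(2θ) = gR/v₀² = 9.80 × 1220 / 119² = 0.8443.
2θ = 57.60° or 180° − 57.60° = 122.4°, so θ = 28.80° or 61.20°.
The larger angle is 61.20°.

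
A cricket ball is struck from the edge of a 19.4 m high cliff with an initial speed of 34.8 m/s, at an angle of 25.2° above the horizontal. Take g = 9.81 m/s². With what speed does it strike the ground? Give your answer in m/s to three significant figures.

Horizontal component vₓ = 34.80 cos 25.2° = 31.49 m/s; vertical v_y0 = 34.80 sin 25.2° = 14.82 m/s.
With up positive and y = 0 at the ground: y(t) = 19.4 + (14.82) t − 4.905 t². Setting y = 0 and taking the positive root: t = [14.82 + √(14.82² + 2·9.81·19.4)] / 9.81 = (14.82 + 24.50) / 9.81 = 4.008 s.
Vertical velocity at impact: v_y = v_y0 − g t = 14.82 − 9.81 × 4.008 = −24.50 m/s.
Speed: |v| = √(vₓ² + v_y²) = √(31.49² + 24.50²) = 39.90 m/s.

39.9 m/s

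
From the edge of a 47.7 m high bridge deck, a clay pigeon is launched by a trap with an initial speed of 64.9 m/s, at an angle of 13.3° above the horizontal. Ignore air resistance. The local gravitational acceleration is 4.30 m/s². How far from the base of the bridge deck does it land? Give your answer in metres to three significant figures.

vₓ = 64.90 cos 13.3° = 63.16 m/s; v_y0 = 64.90 sin 13.3° = 14.93 m/s.
With up positive and y = 0 at the ground: y(t) = 47.7 + (14.93) t − 2.150 t². Setting y = 0 and taking the positive root: t = [14.93 + √(14.93² + 2·4.30·47.7)] / 4.30 = (14.93 + 25.16) / 4.30 = 9.324 s.
Horizontal distance: R = vₓ t = 63.16 × 9.324 = 588.9 m.

589 m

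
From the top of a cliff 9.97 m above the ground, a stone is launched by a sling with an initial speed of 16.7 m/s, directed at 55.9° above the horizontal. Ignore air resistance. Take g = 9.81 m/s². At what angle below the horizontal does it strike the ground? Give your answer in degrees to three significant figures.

64.5°

Resolve: vₓ = 16.70 cos 55.9° = 9.363 m/s and v_y0 = 16.70 sin 55.9° = 13.83 m/s.
With up positive and y = 0 at the ground: y(t) = 9.97 + (13.83) t − 4.905 t². Setting y = 0 and taking the positive root: t = [13.83 + √(13.83² + 2·9.81·9.97)] / 9.81 = (13.83 + 19.67) / 9.81 = 3.415 s.
At impact: v_y = v_y0 − g t = −19.67 m/s; vₓ = 9.363 m/s.
Angle below horizontal: arctan(|v_y|/vₓ) = arctan(19.67/9.363) = 64.54°.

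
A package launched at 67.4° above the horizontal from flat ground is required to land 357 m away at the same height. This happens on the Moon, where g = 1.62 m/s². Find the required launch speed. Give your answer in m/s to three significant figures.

On level ground R = v₀² sin 2θ / g ⇒ v₀ = √(gR / sin 2θ).
v₀ = √(1.62 × 357 / sin 134.8°) = √(578.3 / 0.7096) = √815.06 = 28.55 m/s.

28.5 m/s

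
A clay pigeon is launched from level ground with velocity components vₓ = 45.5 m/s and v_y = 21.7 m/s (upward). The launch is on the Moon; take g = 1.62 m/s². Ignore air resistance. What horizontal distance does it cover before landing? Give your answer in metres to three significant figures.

1220 m

Flight time T = 2 v_y0 / g = 26.79 s.
Horizontal distance R = vₓ T = 45.50 × 26.79 = 1219 m.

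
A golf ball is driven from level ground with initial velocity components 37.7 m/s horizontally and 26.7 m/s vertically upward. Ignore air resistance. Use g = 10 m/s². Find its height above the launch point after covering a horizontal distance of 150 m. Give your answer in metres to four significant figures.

At x = 150 m, t = x/vₓ = 150/37.70 = 3.979 s.
Height: y = v_y0 t − ½ g t² = 26.70 × 3.979 − 5.000 × 3.979² = 106.2 − 79.15 = 27.08 m.

27.08 m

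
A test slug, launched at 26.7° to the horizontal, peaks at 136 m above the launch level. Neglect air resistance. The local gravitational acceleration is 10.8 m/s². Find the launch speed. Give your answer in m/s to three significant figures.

At the peak v_y = 0, so v_y0 = √(2gH) = √(2 × 10.8 × 136) = 54.20 m/s.
v_y0 = v₀ sin θ ⇒ v₀ = 54.20 / sin 26.7° = 120.6 m/s.

121 m/s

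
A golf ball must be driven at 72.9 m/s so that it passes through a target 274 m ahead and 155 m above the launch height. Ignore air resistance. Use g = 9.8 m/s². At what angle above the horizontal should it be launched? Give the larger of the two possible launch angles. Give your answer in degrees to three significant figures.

Trajectory: y = x tanθ − g x² (1 + tan²θ)/(2v₀²). With x = 274, y = 155, v₀ = 72.9, g = 9.80:
69.22 tan²θ − 274 tanθ + (224.2) = 0.
tanθ = [274 ± √(274² − 4 × 69.22 × (224.2))] / (2 × 69.22) = (274 ± 114.0) / 138.4, giving tanθ = 1.156 or 2.802.
θ = 49.13° or 70.36°; the larger is 70.36°.

70.4°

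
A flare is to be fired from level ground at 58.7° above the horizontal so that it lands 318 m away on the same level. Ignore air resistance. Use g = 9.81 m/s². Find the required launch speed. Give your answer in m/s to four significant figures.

59.28 m/s

On level ground R = v₀² sin 2θ / g ⇒ v₀ = √(gR / sin 2θ).
v₀ = √(9.81 × 318 / sin 117.4°) = √(3120 / 0.8878) = √3513.8 = 59.28 m/s.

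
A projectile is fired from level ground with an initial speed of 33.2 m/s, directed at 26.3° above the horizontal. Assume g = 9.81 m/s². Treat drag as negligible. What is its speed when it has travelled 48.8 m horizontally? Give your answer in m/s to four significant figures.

29.80 m/s

Resolve: vₓ = 33.20 cos 26.3° = 29.76 m/s and v_y0 = 33.20 sin 26.3° = 14.71 m/s.
At x = 48.8 m, t = x/vₓ = 48.8/29.76 = 1.640 s.
Vertical velocity there: v_y = v_y0 − g t = 14.71 − 9.81 × 1.640 = −1.375 m/s.
Speed: √(vₓ² + v_y²) = √(29.76² + 1.375²) = 29.80 m/s.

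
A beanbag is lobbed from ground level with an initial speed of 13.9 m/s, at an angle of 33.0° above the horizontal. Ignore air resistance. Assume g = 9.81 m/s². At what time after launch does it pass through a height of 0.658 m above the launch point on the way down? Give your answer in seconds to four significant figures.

1.451 s

Resolve: vₓ = 13.90 cos 33.0° = 11.66 m/s and v_y0 = 13.90 sin 33.0° = 7.570 m/s.
Set y = v_y0 t − ½ g t² = 0.658: 4.905 t² − 7.570 t + 0.658 = 0.
Quadratic formula: t = (7.570 ± √44.402) / 9.81 = (7.570 ± 6.664) / 9.81 → t = 0.09245 s or 1.451 s.
The descending-branch root is 1.451 s.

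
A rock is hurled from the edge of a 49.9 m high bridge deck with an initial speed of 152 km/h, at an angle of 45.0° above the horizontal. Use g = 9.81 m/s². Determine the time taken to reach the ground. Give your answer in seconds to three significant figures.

Convert: 152 km/h = 152/3.6 = 42.22 m/s.
Horizontal component vₓ = 42.22 cos 45.0° = 29.86 m/s; vertical v_y0 = 42.22 sin 45.0° = 29.86 m/s.
The projectile lands when y = 49.9 + (29.86) t − ½·9.81·t² = 0. Positive root: t = (29.86 + √(29.86² + 2·9.81·49.9)) / 9.81 = (29.86 + 43.25) / 9.81 = 7.452 s.

7.45 s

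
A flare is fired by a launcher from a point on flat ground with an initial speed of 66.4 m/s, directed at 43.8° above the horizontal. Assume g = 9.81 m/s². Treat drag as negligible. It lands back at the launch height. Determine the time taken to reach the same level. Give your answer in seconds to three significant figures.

9.37 s

vₓ = 66.40 cos 43.8° = 47.92 m/s; v_y0 = 66.40 sin 43.8° = 45.96 m/s.
Landing at launch height ⇒ T = 2 v_y0 / g = 2 × 45.96 / 9.81 = 9.370 s.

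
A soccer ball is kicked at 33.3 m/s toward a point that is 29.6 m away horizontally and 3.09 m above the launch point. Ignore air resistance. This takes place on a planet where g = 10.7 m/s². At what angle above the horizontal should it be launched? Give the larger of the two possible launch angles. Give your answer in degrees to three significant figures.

Trajectory: y = x tanθ − g x² (1 + tan²θ)/(2v₀²). With x = 29.6, y = 3.09, v₀ = 33.3, g = 10.7:
4.227 tan²θ − 29.6 tanθ + (7.317) = 0.
tanθ = [29.6 ± √(29.6² − 4 × 4.227 × (7.317))] / (2 × 4.227) = (29.6 ± 27.43) / 8.454, giving tanθ = 0.2566 or 6.746.
θ = 14.39° or 81.57°; the larger is 81.57°.

81.6°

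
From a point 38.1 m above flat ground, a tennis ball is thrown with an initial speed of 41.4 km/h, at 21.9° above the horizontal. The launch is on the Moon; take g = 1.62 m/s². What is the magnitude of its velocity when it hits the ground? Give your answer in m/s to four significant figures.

15.99 m/s

Convert: 41.4 km/h = 41.4/3.6 = 11.50 m/s.
Resolve: vₓ = 11.50 cos 21.9° = 10.67 m/s and v_y0 = 11.50 sin 21.9° = 4.289 m/s.
The projectile lands when y = 38.1 + (4.289) t − ½·1.62·t² = 0. Positive root: t = (4.289 + √(4.289² + 2·1.62·38.1)) / 1.62 = (4.289 + 11.91) / 1.62 = 9.999 s.
Vertical velocity at impact: v_y = v_y0 − g t = 4.289 − 1.62 × 9.999 = −11.91 m/s.
Speed: |v| = √(vₓ² + v_y²) = √(10.67² + 11.91²) = 15.99 m/s.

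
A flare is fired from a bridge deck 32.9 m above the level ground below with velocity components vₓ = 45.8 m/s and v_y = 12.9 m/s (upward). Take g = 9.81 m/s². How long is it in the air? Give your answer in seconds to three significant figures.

Vertical motion (up positive, ground at y = 0): 4.905 t² − (12.90) t − 32.9 = 0, so t = (12.90 + √(12.90² + 2·9.81·32.9)) / 9.81 = (12.90 + 28.49) / 9.81 = 4.220 s.

4.22 s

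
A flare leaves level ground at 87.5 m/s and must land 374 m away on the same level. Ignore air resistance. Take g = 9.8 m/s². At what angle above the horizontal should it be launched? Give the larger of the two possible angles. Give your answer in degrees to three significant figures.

R = v₀² sin 2θ / g gives sin 2θ = gR/v₀² = 9.80·374/87.5² = 0.4787.
2θ = 28.60° or 180° − 28.60° = 151.4°, so θ = 14.30° or 75.70°.
The larger angle is 75.70°.

75.7°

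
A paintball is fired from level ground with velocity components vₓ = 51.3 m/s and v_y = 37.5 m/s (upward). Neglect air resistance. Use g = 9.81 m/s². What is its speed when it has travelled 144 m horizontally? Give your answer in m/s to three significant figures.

52.3 m/s

x = vₓ t ⇒ t = 144/51.30 = 2.807 s.
Vertical velocity there: v_y = v_y0 − g t = 37.50 − 9.81 × 2.807 = 9.963 m/s.
Speed: √(vₓ² + v_y²) = √(51.30² + 9.963²) = 52.26 m/s.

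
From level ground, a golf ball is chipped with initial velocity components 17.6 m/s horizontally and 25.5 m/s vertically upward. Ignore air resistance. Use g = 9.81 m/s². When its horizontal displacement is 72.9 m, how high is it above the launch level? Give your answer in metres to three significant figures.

At x = 72.9 m, t = x/vₓ = 72.9/17.60 = 4.142 s.
Height: y = v_y0 t − ½ g t² = 25.50 × 4.142 − 4.905 × 4.142² = 105.6 − 84.15 = 21.47 m.

21.5 m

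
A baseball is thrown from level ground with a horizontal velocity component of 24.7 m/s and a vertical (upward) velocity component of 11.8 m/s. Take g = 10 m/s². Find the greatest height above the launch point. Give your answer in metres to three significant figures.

6.96 m

Maximum height: H = v_y0² / (2g) = 11.80² / (2 × 10.0) = 6.962 m.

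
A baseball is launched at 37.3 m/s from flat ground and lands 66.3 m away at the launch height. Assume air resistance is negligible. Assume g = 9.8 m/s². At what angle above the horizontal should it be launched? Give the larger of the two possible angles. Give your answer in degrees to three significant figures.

76.1°

Level-ground range R = v₀² sin(2θ)/g ⇒ sin(2θ) = gR/v₀² = 9.80 × 66.3 / 37.3² = 0.4670.
2θ = 27.84° or 180° − 27.84° = 152.2°, so θ = 13.92° or 76.08°.
The larger angle is 76.08°.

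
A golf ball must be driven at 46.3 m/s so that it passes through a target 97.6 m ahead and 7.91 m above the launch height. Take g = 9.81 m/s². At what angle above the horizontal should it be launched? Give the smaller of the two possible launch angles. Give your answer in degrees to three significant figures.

Trajectory: y = x tanθ − g x² (1 + tan²θ)/(2v₀²). With x = 97.6, y = 7.91, v₀ = 46.3, g = 9.81:
21.80 tan²θ − 97.6 tanθ + (29.71) = 0.
tanθ = [97.6 ± √(97.6² − 4 × 21.80 × (29.71))] / (2 × 21.80) = (97.6 ± 83.28) / 43.59, giving tanθ = 0.3285 or 4.149.
θ = 18.18° or 76.45°; the smaller is 18.18°.

18.2°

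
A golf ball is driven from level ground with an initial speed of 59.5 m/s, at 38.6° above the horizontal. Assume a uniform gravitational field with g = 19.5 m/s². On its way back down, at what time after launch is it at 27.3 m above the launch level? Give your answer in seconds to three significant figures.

2.81 s

Horizontal component vₓ = 59.50 cos 38.6° = 46.50 m/s; vertical v_y0 = 59.50 sin 38.6° = 37.12 m/s.
Set y = v_y0 t − ½ g t² = 27.3: 9.750 t² − 37.12 t + 27.3 = 0.
Quadratic formula: t = (37.12 ± √313.26) / 19.5 = (37.12 ± 17.70) / 19.5 → t = 0.9960 s or 2.811 s.
The descending-branch root is 2.811 s.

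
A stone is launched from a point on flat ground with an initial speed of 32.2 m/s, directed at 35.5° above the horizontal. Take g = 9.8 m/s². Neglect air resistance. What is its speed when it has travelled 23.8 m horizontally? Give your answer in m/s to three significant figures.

Horizontal component vₓ = 32.20 cos 35.5° = 26.21 m/s; vertical v_y0 = 32.20 sin 35.5° = 18.70 m/s.
At x = 23.8 m, t = x/vₓ = 23.8/26.21 = 0.9079 s.
Vertical velocity there: v_y = v_y0 − g t = 18.70 − 9.80 × 0.9079 = 9.801 m/s.
Speed: √(vₓ² + v_y²) = √(26.21² + 9.801²) = 27.99 m/s.

28.0 m/s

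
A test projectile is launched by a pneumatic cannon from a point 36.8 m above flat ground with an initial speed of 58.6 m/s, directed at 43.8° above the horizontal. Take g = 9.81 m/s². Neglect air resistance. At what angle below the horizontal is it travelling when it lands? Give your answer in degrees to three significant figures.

49.0°

Resolve: vₓ = 58.60 cos 43.8° = 42.30 m/s and v_y0 = 58.60 sin 43.8° = 40.56 m/s.
Vertical motion (up positive, ground at y = 0): 4.905 t² − (40.56) t − 36.8 = 0, so t = (40.56 + √(40.56² + 2·9.81·36.8)) / 9.81 = (40.56 + 48.65) / 9.81 = 9.094 s.
At impact: v_y = v_y0 − g t = −48.65 m/s; vₓ = 42.30 m/s.
Angle below horizontal: arctan(|v_y|/vₓ) = arctan(48.65/42.30) = 49.00°.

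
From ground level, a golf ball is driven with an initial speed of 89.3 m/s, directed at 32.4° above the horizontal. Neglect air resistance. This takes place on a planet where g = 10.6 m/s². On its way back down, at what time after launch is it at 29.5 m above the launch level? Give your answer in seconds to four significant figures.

8.363 s

Components: vₓ = 89.30 cos 32.4° = 75.40 m/s, v_y0 = 89.30 sin 32.4° = 47.85 m/s.
Set y = v_y0 t − ½ g t² = 29.5: 5.300 t² − 47.85 t + 29.5 = 0.
Quadratic formula: t = (47.85 ± √1664.2) / 10.6 = (47.85 ± 40.79) / 10.6 → t = 0.6656 s or 8.363 s.
The descending-branch root is 8.363 s.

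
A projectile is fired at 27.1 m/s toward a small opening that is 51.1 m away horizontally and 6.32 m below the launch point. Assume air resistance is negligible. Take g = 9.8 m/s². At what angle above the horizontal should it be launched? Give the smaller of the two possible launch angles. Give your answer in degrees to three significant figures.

13.3°

Trajectory: y = x tanθ − g x² (1 + tan²θ)/(2v₀²). With x = 51.1, y = −6.32, v₀ = 27.1, g = 9.80:
17.42 tan²θ − 51.1 tanθ + (11.10) = 0.
tanθ = [51.1 ± √(51.1² − 4 × 17.42 × (11.10))] / (2 × 17.42) = (51.1 ± 42.87) / 34.84, giving tanθ = 0.2363 or 2.697.
θ = 13.30° or 69.65°; the smaller is 13.30°.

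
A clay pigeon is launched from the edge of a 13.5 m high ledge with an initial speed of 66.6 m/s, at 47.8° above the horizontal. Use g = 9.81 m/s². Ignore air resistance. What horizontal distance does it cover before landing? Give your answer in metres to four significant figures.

vₓ = 66.60 cos 47.8° = 44.74 m/s; v_y0 = 66.60 sin 47.8° = 49.34 m/s.
Vertical motion (up positive, ground at y = 0): 4.905 t² − (49.34) t − 13.5 = 0, so t = (49.34 + √(49.34² + 2·9.81·13.5)) / 9.81 = (49.34 + 51.95) / 9.81 = 10.33 s.
Horizontal distance: R = vₓ t = 44.74 × 10.33 = 461.9 m.

461.9 m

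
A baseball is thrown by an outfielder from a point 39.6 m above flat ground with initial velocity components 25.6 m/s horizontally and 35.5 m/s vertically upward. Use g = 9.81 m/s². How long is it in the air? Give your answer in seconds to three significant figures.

8.22 s

The projectile lands when y = 39.6 + (35.50) t − ½·9.81·t² = 0. Positive root: t = (35.50 + √(35.50² + 2·9.81·39.6)) / 9.81 = (35.50 + 45.14) / 9.81 = 8.220 s.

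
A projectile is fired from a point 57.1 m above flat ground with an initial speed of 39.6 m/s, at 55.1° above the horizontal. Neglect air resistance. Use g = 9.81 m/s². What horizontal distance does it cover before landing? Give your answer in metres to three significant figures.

Components: vₓ = 39.60 cos 55.1° = 22.66 m/s, v_y0 = 39.60 sin 55.1° = 32.48 m/s.
The projectile lands when y = 57.1 + (32.48) t − ½·9.81·t² = 0. Positive root: t = (32.48 + √(32.48² + 2·9.81·57.1)) / 9.81 = (32.48 + 46.64) / 9.81 = 8.065 s.
Horizontal distance: R = vₓ t = 22.66 × 8.065 = 182.7 m.

183 m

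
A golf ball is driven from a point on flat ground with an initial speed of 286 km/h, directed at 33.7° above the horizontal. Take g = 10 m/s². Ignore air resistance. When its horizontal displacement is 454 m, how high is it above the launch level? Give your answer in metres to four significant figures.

66.87 m

Convert: 286 km/h = 286/3.6 = 79.44 m/s.
Horizontal component vₓ = 79.44 cos 33.7° = 66.09 m/s; vertical v_y0 = 79.44 sin 33.7° = 44.08 m/s.
x = vₓ t ⇒ t = 454/66.09 = 6.869 s.
Height: y = v_y0 t − ½ g t² = 44.08 × 6.869 − 5.000 × 6.869² = 302.8 − 235.9 = 66.87 m.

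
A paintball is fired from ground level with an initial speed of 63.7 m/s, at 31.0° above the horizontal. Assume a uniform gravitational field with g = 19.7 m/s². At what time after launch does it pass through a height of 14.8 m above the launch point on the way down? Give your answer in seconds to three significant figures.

2.79 s

Horizontal component vₓ = 63.70 cos 31.0° = 54.60 m/s; vertical v_y0 = 63.70 sin 31.0° = 32.81 m/s.
Require v_y0 t − ½ g t² = 14.8, i.e. 9.850 t² − 32.81 t + 14.8 = 0.
t = [32.81 ± √(32.81² − 2·19.7·14.8)] / 19.7 = (32.81 ± 22.21) / 19.7, so t = 0.5380 s or t = 2.793 s.
The descending-branch root is 2.793 s.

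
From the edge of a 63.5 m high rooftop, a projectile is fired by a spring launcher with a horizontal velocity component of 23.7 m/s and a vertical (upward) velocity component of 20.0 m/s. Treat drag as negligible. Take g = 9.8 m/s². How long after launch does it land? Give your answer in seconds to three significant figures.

The projectile lands when y = 63.5 + (20.00) t − ½·9.80·t² = 0. Positive root: t = (20.00 + √(20.00² + 2·9.80·63.5)) / 9.80 = (20.00 + 40.55) / 9.80 = 6.179 s.

6.18 s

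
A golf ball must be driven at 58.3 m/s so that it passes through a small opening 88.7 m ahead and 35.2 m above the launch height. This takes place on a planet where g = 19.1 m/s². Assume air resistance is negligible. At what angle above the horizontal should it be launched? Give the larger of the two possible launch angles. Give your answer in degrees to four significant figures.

Trajectory: y = x tanθ − g x² (1 + tan²θ)/(2v₀²). With x = 88.7, y = 35.2, v₀ = 58.3, g = 19.1:
22.11 tan²θ − 88.7 tanθ + (57.31) = 0.
tanθ = [88.7 ± √(88.7² − 4 × 22.11 × (57.31))] / (2 × 22.11) = (88.7 ± 52.92) / 44.21, giving tanθ = 0.8093 or 3.203.
θ = 38.98° or 72.66°; the larger is 72.66°.

72.66°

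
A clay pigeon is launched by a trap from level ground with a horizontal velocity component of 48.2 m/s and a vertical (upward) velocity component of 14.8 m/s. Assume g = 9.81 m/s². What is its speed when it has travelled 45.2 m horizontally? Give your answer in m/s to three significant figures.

48.5 m/s

At x = 45.2 m, t = x/vₓ = 45.2/48.20 = 0.9378 s.
Vertical velocity there: v_y = v_y0 − g t = 14.80 − 9.81 × 0.9378 = 5.601 m/s.
Speed: √(vₓ² + v_y²) = √(48.20² + 5.601²) = 48.52 m/s.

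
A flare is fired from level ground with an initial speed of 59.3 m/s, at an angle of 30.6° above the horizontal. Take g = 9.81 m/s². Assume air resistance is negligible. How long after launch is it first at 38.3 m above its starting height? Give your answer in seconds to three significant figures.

1.79 s

Horizontal component vₓ = 59.30 cos 30.6° = 51.04 m/s; vertical v_y0 = 59.30 sin 30.6° = 30.19 m/s.
Set y = v_y0 t − ½ g t² = 38.3: 4.905 t² − 30.19 t + 38.3 = 0.
t = [30.19 ± √(30.19² − 2·9.81·38.3)] / 9.81 = (30.19 ± 12.64) / 9.81, so t = 1.789 s or t = 4.366 s.
The first (ascending) time is 1.789 s.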